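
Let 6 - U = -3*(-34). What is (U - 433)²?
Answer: 279841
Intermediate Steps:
U = -96 (U = 6 - (-3)*(-34) = 6 - 1*102 = 6 - 102 = -96)
(U - 433)² = (-96 - 433)² = (-529)² = 279841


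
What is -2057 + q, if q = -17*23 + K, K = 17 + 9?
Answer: -2422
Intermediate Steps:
K = 26
q = -365 (q = -17*23 + 26 = -391 + 26 = -365)
-2057 + q = -2057 - 365 = -2422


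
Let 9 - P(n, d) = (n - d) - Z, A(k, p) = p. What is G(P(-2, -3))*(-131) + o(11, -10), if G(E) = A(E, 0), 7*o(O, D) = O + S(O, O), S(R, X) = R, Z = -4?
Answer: 22/7 ≈ 3.1429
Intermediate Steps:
o(O, D) = 2*O/7 (o(O, D) = (O + O)/7 = (2*O)/7 = 2*O/7)
P(n, d) = 5 + d - n (P(n, d) = 9 - ((n - d) - 1*(-4)) = 9 - ((n - d) + 4) = 9 - (4 + n - d) = 9 + (-4 + d - n) = 5 + d - n)
G(E) = 0
G(P(-2, -3))*(-131) + o(11, -10) = 0*(-131) + (2/7)*11 = 0 + 22/7 = 22/7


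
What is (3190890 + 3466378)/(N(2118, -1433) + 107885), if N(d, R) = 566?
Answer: 6657268/108451 ≈ 61.385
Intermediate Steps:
(3190890 + 3466378)/(N(2118, -1433) + 107885) = (3190890 + 3466378)/(566 + 107885) = 6657268/108451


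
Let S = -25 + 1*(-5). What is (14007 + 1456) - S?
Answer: 15493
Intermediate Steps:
S = -30 (S = -25 - 5 = -30)
(14007 + 1456) - S = (14007 + 1456) - 1*(-30) = 15463 + 30 = 15493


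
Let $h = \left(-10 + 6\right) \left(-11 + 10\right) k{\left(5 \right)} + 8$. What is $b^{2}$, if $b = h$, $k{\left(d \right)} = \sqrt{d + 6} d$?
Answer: $4464 + 320 \sqrt{11} \approx 5525.3$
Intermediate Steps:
$k{\left(d \right)} = d \sqrt{6 + d}$ ($k{\left(d \right)} = \sqrt{6 + d} d = d \sqrt{6 + d}$)
$h = 8 + 20 \sqrt{11}$ ($h = \left(-10 + 6\right) \left(-11 + 10\right) 5 \sqrt{6 + 5} + 8 = \left(-4\right) \left(-1\right) 5 \sqrt{11} + 8 = 4 \cdot 5 \sqrt{11} + 8 = 20 \sqrt{11} + 8 = 8 + 20 \sqrt{11} \approx 74.333$)
$b = 8 + 20 \sqrt{11} \approx 74.333$
$b^{2} = \left(8 + 20 \sqrt{11}\right)^{2}$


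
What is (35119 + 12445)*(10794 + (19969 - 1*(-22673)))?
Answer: 2541629904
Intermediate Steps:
(35119 + 12445)*(10794 + (19969 - 1*(-22673))) = 47564*(10794 + (19969 + 22673)) = 47564*(10794 + 42642) = 47564*53436 = 2541629904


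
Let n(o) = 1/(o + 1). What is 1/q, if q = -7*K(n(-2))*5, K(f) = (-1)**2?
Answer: -1/35 ≈ -0.028571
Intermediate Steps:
n(o) = 1/(1 + o)
K(f) = 1
q = -35 (q = -7*1*5 = -7*5 = -35)
1/q = 1/(-35) = -1/35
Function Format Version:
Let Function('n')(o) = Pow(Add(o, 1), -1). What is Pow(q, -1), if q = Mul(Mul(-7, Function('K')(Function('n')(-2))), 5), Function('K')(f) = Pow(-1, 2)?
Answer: Rational(-1, 35) ≈ -0.028571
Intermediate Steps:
Function('n')(o) = Pow(Add(1, o), -1)
Function('K')(f) = 1
q = -35 (q = Mul(Mul(-7, 1), 5) = Mul(-7, 5) = -35)
Pow(q, -1) = Pow(-35, -1) = Rational(-1, 35)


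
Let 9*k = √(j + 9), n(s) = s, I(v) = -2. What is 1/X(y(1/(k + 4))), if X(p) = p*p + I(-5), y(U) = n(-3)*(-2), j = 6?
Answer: 1/34 ≈ 0.029412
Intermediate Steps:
k = √15/9 (k = √(6 + 9)/9 = √15/9 ≈ 0.43033)
y(U) = 6 (y(U) = -3*(-2) = 6)
X(p) = -2 + p² (X(p) = p*p - 2 = p² - 2 = -2 + p²)
1/X(y(1/(k + 4))) = 1/(-2 + 6²) = 1/(-2 + 36) = 1/34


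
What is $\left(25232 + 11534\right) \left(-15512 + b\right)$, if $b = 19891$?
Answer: $160998314$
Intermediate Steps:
$\left(25232 + 11534\right) \left(-15512 + b\right) = \left(25232 + 11534\right) \left(-15512 + 19891\right) = 36766 \cdot 4379 = 160998314$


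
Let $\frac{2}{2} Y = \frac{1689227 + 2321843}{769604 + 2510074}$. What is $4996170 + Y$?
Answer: $\frac{8192916422165}{1639839} \approx 4.9962 \cdot 10^{6}$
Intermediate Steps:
$Y = \frac{2005535}{1639839}$ ($Y = \frac{1689227 + 2321843}{769604 + 2510074} = \frac{4011070}{3279678} = 4011070 \cdot \frac{1}{3279678} = \frac{2005535}{1639839} \approx 1.223$)
$4996170 + Y = 4996170 + \frac{2005535}{1639839} = \frac{8192916422165}{1639839}$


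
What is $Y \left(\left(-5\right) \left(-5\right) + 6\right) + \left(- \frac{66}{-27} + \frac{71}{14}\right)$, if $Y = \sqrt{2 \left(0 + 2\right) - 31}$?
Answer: $\frac{947}{126} + 93 i \sqrt{3} \approx 7.5159 + 161.08 i$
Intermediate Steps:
$Y = 3 i \sqrt{3}$ ($Y = \sqrt{2 \cdot 2 - 31} = \sqrt{4 - 31} = \sqrt{-27} = 3 i \sqrt{3} \approx 5.1962 i$)
$Y \left(\left(-5\right) \left(-5\right) + 6\right) + \left(- \frac{66}{-27} + \frac{71}{14}\right) = 3 i \sqrt{3} \left(\left(-5\right) \left(-5\right) + 6\right) + \left(- \frac{66}{-27} + \frac{71}{14}\right) = 3 i \sqrt{3} \left(25 + 6\right) + \left(\left(-66\right) \left(- \frac{1}{27}\right) + 71 \cdot \frac{1}{14}\right) = 3 i \sqrt{3} \cdot 31 + \left(\frac{22}{9} + \frac{71}{14}\right) = 93 i \sqrt{3} + \frac{947}{126} = \frac{947}{126} + 93 i \sqrt{3}$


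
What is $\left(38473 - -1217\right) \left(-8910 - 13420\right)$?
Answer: $-886277700$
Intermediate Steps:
$\left(38473 - -1217\right) \left(-8910 - 13420\right) = \left(38473 + 1217\right) \left(-22330\right) = 39690 \left(-22330\right) = -886277700$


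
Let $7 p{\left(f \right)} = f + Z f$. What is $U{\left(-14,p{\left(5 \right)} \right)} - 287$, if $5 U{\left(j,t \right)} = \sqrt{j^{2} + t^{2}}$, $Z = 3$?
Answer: $-287 + \frac{2 \sqrt{2501}}{35} \approx -284.14$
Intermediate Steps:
$p{\left(f \right)} = \frac{4 f}{7}$ ($p{\left(f \right)} = \frac{f + 3 f}{7} = \frac{4 f}{7}$)
$U{\left(j,t \right)} = \frac{\sqrt{j^{2} + t^{2}}}{5}$
$U{\left(-14,p{\left(5 \right)} \right)} - 287 = \frac{\sqrt{\left(-14\right)^{2} + \left(\frac{4}{7} \cdot 5\right)^{2}}}{5} - 287 = \frac{\sqrt{196 + \left(\frac{20}{7}\right)^{2}}}{5} - 287 = \frac{\sqrt{196 + \frac{400}{49}}}{5} - 287 = \frac{\sqrt{\frac{10004}{49}}}{5} - 287 = \frac{\frac{2}{7} \sqrt{2501}}{5} - 287 = \frac{2 \sqrt{2501}}{35} - 287 = -287 + \frac{2 \sqrt{2501}}{35}$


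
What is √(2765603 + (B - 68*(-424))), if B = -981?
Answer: √2793454 ≈ 1671.4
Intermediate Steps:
√(2765603 + (B - 68*(-424))) = √(2765603 + (-981 - 68*(-424))) = √(2765603 + (-981 + 28832)) = √(2765603 + 27851) = √2793454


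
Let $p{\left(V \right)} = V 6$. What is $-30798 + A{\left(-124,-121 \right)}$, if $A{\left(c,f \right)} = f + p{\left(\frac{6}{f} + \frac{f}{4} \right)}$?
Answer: $- \frac{7526393}{242} \approx -31101.0$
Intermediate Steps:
$p{\left(V \right)} = 6 V$
$A{\left(c,f \right)} = \frac{36}{f} + \frac{5 f}{2}$ ($A{\left(c,f \right)} = f + 6 \left(\frac{6}{f} + \frac{f}{4}\right) = f + \left(\frac{36}{f} + \frac{3 f}{2}\right) = \frac{36}{f} + \frac{5 f}{2}$)
$-30798 + A{\left(-124,-121 \right)} = -30798 + \left(\frac{36}{-121} + \frac{5}{2} \left(-121\right)\right) = -30798 + \left(36 \left(- \frac{1}{121}\right) - \frac{605}{2}\right) = -30798 - \frac{73277}{242} = - \frac{7526393}{242}$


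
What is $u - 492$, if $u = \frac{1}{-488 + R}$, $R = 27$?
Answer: $- \frac{226813}{461} \approx -492.0$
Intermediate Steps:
$u = - \frac{1}{461}$ ($u = \frac{1}{-488 + 27} = \frac{1}{-461} = - \frac{1}{461} \approx -0.0021692$)
$u - 492 = - \frac{1}{461} - 492 = - \frac{226813}{461}$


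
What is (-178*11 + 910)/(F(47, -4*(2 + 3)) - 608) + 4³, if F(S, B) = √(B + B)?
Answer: 3037280/46213 + 262*I*√10/46213 ≈ 65.724 + 0.017928*I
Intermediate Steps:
F(S, B) = √2*√B (F(S, B) = √(2*B) = √2*√B)
(-178*11 + 910)/(F(47, -4*(2 + 3)) - 608) + 4³ = (-178*11 + 910)/(√2*√(-4*(2 + 3)) - 608) + 4³ = (-1958 + 910)/(√2*√(-4*5) - 608) + 64 = -1048/(√2*√(-20) - 608) + 64 = -1048/(√2*(2*I*√5) - 608) + 64 = -1048/(2*I*√10 - 608) + 64 = -1048/(-608 + 2*I*√10) + 64 = 64 - 1048/(-608 + 2*I*√10)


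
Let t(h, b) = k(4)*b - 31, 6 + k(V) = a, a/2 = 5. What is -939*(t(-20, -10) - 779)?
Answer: 798150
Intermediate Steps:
a = 10 (a = 2*5 = 10)
k(V) = 4 (k(V) = -6 + 10 = 4)
t(h, b) = -31 + 4*b (t(h, b) = 4*b - 31 = -31 + 4*b)
-939*(t(-20, -10) - 779) = -939*((-31 + 4*(-10)) - 779) = -939*((-31 - 40) - 779) = -939*(-71 - 779) = -939*(-850) = 798150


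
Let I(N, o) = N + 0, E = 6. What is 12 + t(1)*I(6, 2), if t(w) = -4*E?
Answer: -132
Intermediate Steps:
I(N, o) = N
t(w) = -24 (t(w) = -4*6 = -24)
12 + t(1)*I(6, 2) = 12 - 24*6 = 12 - 144 = -132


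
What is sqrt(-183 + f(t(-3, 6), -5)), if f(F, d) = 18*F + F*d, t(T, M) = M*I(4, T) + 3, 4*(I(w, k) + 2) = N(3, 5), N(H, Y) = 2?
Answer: 3*I*sqrt(29) ≈ 16.155*I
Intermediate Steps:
I(w, k) = -3/2 (I(w, k) = -2 + (1/4)*2 = -2 + 1/2 = -3/2)
t(T, M) = 3 - 3*M/2 (t(T, M) = M*(-3/2) + 3 = -3*M/2 + 3 = 3 - 3*M/2)
sqrt(-183 + f(t(-3, 6), -5)) = sqrt(-183 + (3 - 3/2*6)*(18 - 5)) = sqrt(-183 + (3 - 9)*13) = sqrt(-183 - 6*13) = sqrt(-183 - 78) = sqrt(-261) = 3*I*sqrt(29)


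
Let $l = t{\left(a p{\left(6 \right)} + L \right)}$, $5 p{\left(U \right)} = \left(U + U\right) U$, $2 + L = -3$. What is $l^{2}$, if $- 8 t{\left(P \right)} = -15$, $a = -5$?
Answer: $\frac{225}{64} \approx 3.5156$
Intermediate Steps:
$L = -5$ ($L = -2 - 3 = -5$)
$p{\left(U \right)} = \frac{2 U^{2}}{5}$ ($p{\left(U \right)} = \frac{\left(U + U\right) U}{5} = \frac{2 U U}{5} = \frac{2 U^{2}}{5}$)
$t{\left(P \right)} = \frac{15}{8}$ ($t{\left(P \right)} = \left(- \frac{1}{8}\right) \left(-15\right) = \frac{15}{8}$)
$l = \frac{15}{8} \approx 1.875$
$l^{2} = \left(\frac{15}{8}\right)^{2} = \frac{225}{64}$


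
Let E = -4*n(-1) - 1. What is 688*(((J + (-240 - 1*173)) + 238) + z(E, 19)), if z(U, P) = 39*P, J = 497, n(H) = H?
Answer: 731344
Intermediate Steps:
E = 3 (E = -4*(-1) - 1 = 4 - 1 = 3)
688*(((J + (-240 - 1*173)) + 238) + z(E, 19)) = 688*(((497 + (-240 - 1*173)) + 238) + 39*19) = 688*(((497 + (-240 - 173)) + 238) + 741) = 688*(((497 - 413) + 238) + 741) = 688*((84 + 238) + 741) = 688*(322 + 741) = 688*1063 = 731344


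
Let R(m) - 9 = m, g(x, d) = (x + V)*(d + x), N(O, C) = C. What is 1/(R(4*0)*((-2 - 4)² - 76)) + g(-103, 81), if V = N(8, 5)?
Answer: 776159/360 ≈ 2156.0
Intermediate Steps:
V = 5
g(x, d) = (5 + x)*(d + x) (g(x, d) = (x + 5)*(d + x) = (5 + x)*(d + x))
R(m) = 9 + m
1/(R(4*0)*((-2 - 4)² - 76)) + g(-103, 81) = 1/((9 + 4*0)*((-2 - 4)² - 76)) + ((-103)² + 5*81 + 5*(-103) + 81*(-103)) = 1/((9 + 0)*((-6)² - 76)) + (10609 + 405 - 515 - 8343) = 1/(9*(36 - 76)) + 2156 = 1/(9*(-40)) + 2156 = 1/(-360) + 2156 = -1/360 + 2156 = 776159/360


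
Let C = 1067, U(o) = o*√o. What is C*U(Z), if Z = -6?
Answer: -6402*I*√6 ≈ -15682.0*I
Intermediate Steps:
U(o) = o^(3/2)
C*U(Z) = 1067*(-6)^(3/2) = 1067*(-6*I*√6) = -6402*I*√6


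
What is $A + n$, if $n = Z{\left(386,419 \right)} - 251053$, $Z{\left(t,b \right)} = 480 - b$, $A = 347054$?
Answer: $96062$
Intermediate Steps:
$n = -250992$ ($n = \left(480 - 419\right) - 251053 = 61 - 251053 = -250992$)
$A + n = 347054 - 250992 = 96062$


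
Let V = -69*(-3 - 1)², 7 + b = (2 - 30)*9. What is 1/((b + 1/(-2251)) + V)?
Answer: -2251/3068114 ≈ -0.00073368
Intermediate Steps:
b = -259 (b = -7 + (2 - 30)*9 = -7 - 28*9 = -7 - 252 = -259)
V = -1104 (V = -69*(-4)² = -69*16 = -1104)
1/((b + 1/(-2251)) + V) = 1/((-259 + 1/(-2251)) - 1104) = 1/((-259 - 1/2251) - 1104) = 1/(-583010/2251 - 1104) = 1/(-3068114/2251) = -2251/3068114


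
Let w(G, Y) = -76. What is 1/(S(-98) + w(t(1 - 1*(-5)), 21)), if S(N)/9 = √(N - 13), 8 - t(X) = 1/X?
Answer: -76/14767 - 9*I*√111/14767 ≈ -0.0051466 - 0.0064211*I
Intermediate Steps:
t(X) = 8 - 1/X
S(N) = 9*√(-13 + N) (S(N) = 9*√(N - 13) = 9*√(-13 + N))
1/(S(-98) + w(t(1 - 1*(-5)), 21)) = 1/(9*√(-13 - 98) - 76) = 1/(9*√(-111) - 76) = 1/(9*(I*√111) - 76) = 1/(9*I*√111 - 76) = 1/(-76 + 9*I*√111)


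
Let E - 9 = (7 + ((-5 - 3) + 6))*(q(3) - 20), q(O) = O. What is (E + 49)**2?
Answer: 729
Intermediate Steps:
E = -76 (E = 9 + (7 + ((-5 - 3) + 6))*(3 - 20) = 9 + (7 + (-8 + 6))*(-17) = 9 + (7 - 2)*(-17) = 9 + 5*(-17) = 9 - 85 = -76)
(E + 49)**2 = (-76 + 49)**2 = (-27)**2 = 729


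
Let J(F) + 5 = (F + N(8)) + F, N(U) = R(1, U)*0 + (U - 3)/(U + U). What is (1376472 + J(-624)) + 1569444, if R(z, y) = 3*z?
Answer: 47114613/16 ≈ 2.9447e+6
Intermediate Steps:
N(U) = (-3 + U)/(2*U) (N(U) = (3*1)*0 + (U - 3)/(U + U) = 3*0 + (-3 + U)/((2*U)) = 0 + (-3 + U)*(1/(2*U)) = 0 + (-3 + U)/(2*U) = (-3 + U)/(2*U))
J(F) = -75/16 + 2*F (J(F) = -5 + ((F + (1/2)*(-3 + 8)/8) + F) = -5 + ((F + (1/2)*(1/8)*5) + F) = -5 + ((F + 5/16) + F) = -5 + ((5/16 + F) + F) = -5 + (5/16 + 2*F) = -75/16 + 2*F)
(1376472 + J(-624)) + 1569444 = (1376472 + (-75/16 + 2*(-624))) + 1569444 = (1376472 + (-75/16 - 1248)) + 1569444 = (1376472 - 20043/16) + 1569444 = 22003509/16 + 1569444 = 47114613/16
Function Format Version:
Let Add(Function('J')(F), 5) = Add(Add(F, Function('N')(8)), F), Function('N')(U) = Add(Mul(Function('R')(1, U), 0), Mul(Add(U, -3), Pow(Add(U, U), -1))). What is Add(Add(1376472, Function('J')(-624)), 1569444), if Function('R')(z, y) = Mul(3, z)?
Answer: Rational(47114613, 16) ≈ 2.9447e+6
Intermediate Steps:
Function('N')(U) = Mul(Rational(1, 2), Pow(U, -1), Add(-3, U)) (Function('N')(U) = Add(Mul(Mul(3, 1), 0), Mul(Add(U, -3), Pow(Add(U, U), -1))) = Add(Mul(3, 0), Mul(Add(-3, U), Pow(Mul(2, U), -1))) = Add(0, Mul(Add(-3, U), Mul(Rational(1, 2), Pow(U, -1)))) = Add(0, Mul(Rational(1, 2), Pow(U, -1), Add(-3, U))) = Mul(Rational(1, 2), Pow(U, -1), Add(-3, U)))
Function('J')(F) = Add(Rational(-75, 16), Mul(2, F)) (Function('J')(F) = Add(-5, Add(Add(F, Mul(Rational(1, 2), Pow(8, -1), Add(-3, 8))), F)) = Add(-5, Add(Add(F, Mul(Rational(1, 2), Rational(1, 8), 5)), F)) = Add(-5, Add(Add(F, Rational(5, 16)), F)) = Add(-5, Add(Add(Rational(5, 16), F), F)) = Add(-5, Add(Rational(5, 16), Mul(2, F))) = Add(Rational(-75, 16), Mul(2, F)))
Add(Add(1376472, Function('J')(-624)), 1569444) = Add(Add(1376472, Add(Rational(-75, 16), Mul(2, -624))), 1569444) = Add(Add(1376472, Add(Rational(-75, 16), -1248)), 1569444) = Add(Add(1376472, Rational(-20043, 16)), 1569444) = Add(Rational(22003509, 16), 1569444) = Rational(47114613, 16)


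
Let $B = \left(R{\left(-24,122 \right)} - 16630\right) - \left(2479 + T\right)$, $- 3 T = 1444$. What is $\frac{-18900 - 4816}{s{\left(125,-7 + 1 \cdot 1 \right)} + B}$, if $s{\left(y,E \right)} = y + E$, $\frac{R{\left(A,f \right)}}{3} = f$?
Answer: $\frac{1617}{1237} \approx 1.3072$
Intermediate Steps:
$T = - \frac{1444}{3}$ ($T = \left(- \frac{1}{3}\right) 1444 = - \frac{1444}{3} \approx -481.33$)
$R{\left(A,f \right)} = 3 f$
$s{\left(y,E \right)} = E + y$
$B = - \frac{54785}{3}$ ($B = \left(3 \cdot 122 - 16630\right) - \frac{5993}{3} = \left(366 - 16630\right) + \left(-2479 + \frac{1444}{3}\right) = -16264 - \frac{5993}{3} = - \frac{54785}{3} \approx -18262.0$)
$\frac{-18900 - 4816}{s{\left(125,-7 + 1 \cdot 1 \right)} + B} = \frac{-18900 - 4816}{\left(\left(-7 + 1 \cdot 1\right) + 125\right) - \frac{54785}{3}} = - \frac{23716}{\left(\left(-7 + 1\right) + 125\right) - \frac{54785}{3}} = - \frac{23716}{\left(-6 + 125\right) - \frac{54785}{3}} = - \frac{23716}{119 - \frac{54785}{3}} = - \frac{23716}{- \frac{54428}{3}} = \left(-23716\right) \left(- \frac{3}{54428}\right) = \frac{1617}{1237}$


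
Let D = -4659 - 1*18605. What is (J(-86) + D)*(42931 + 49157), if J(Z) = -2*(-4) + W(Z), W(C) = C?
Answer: -2149518096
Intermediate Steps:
D = -23264 (D = -4659 - 18605 = -23264)
J(Z) = 8 + Z (J(Z) = -2*(-4) + Z = 8 + Z)
(J(-86) + D)*(42931 + 49157) = ((8 - 86) - 23264)*(42931 + 49157) = (-78 - 23264)*92088 = -23342*92088 = -2149518096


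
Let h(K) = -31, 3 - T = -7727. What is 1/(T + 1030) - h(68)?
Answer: 271561/8760 ≈ 31.000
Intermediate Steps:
T = 7730 (T = 3 - 1*(-7727) = 3 + 7727 = 7730)
1/(T + 1030) - h(68) = 1/(7730 + 1030) - 1*(-31) = 1/8760 + 31 = 271561/8760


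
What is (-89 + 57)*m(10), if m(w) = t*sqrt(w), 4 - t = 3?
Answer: -32*sqrt(10) ≈ -101.19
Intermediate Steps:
t = 1 (t = 4 - 1*3 = 4 - 3 = 1)
m(w) = sqrt(w) (m(w) = 1*sqrt(w) = sqrt(w))
(-89 + 57)*m(10) = (-89 + 57)*sqrt(10) = -32*sqrt(10)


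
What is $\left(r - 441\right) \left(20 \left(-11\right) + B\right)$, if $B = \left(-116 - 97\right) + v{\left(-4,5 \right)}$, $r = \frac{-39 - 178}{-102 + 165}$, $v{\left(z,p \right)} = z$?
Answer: $\frac{1748000}{9} \approx 1.9422 \cdot 10^{5}$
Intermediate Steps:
$r = - \frac{31}{9}$ ($r = - \frac{217}{63} = \left(-217\right) \frac{1}{63} = - \frac{31}{9} \approx -3.4444$)
$B = -217$ ($B = \left(-116 - 97\right) - 4 = -213 - 4 = -217$)
$\left(r - 441\right) \left(20 \left(-11\right) + B\right) = \left(- \frac{31}{9} - 441\right) \left(20 \left(-11\right) - 217\right) = - \frac{4000 \left(-220 - 217\right)}{9} = \left(- \frac{4000}{9}\right) \left(-437\right) = \frac{1748000}{9}$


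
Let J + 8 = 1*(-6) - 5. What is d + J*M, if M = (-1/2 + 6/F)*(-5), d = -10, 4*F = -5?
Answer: -1027/2 ≈ -513.50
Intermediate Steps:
F = -5/4 (F = (¼)*(-5) = -5/4 ≈ -1.2500)
J = -19 (J = -8 + (1*(-6) - 5) = -8 + (-6 - 5) = -8 - 11 = -19)
M = 53/2 (M = (-1/2 + 6/(-5/4))*(-5) = (-1*½ + 6*(-⅘))*(-5) = (-½ - 24/5)*(-5) = -53/10*(-5) = 53/2 ≈ 26.500)
d + J*M = -10 - 19*53/2 = -10 - 1007/2 = -1027/2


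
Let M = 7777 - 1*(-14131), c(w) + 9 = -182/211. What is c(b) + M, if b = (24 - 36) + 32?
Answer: 4620507/211 ≈ 21898.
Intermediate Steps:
b = 20 (b = -12 + 32 = 20)
c(w) = -2081/211 (c(w) = -9 - 182/211 = -2081/211)
M = 21908 (M = 7777 + 14131 = 21908)
c(b) + M = -2081/211 + 21908 = 4620507/211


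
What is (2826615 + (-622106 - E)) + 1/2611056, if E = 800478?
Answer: 3666003566737/2611056 ≈ 1.4040e+6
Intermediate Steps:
(2826615 + (-622106 - E)) + 1/2611056 = (2826615 + (-622106 - 1*800478)) + 1/2611056 = (2826615 + (-622106 - 800478)) + 1/2611056 = (2826615 - 1422584) + 1/2611056 = 1404031 + 1/2611056 = 3666003566737/2611056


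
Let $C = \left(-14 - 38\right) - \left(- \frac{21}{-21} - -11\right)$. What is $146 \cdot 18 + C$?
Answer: $2564$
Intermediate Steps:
$C = -64$ ($C = \left(-14 - 38\right) - \left(\left(-21\right) \left(- \frac{1}{21}\right) + 11\right) = -52 - \left(1 + 11\right) = -52 - 12 = -64$)
$146 \cdot 18 + C = 146 \cdot 18 - 64 = 2628 - 64 = 2564$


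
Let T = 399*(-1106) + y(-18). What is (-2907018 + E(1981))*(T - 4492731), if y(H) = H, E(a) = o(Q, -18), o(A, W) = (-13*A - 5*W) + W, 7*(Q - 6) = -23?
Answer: 100402194647367/7 ≈ 1.4343e+13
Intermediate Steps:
Q = 19/7 (Q = 6 + (⅐)*(-23) = 6 - 23/7 = 19/7 ≈ 2.7143)
o(A, W) = -13*A - 4*W
E(a) = 257/7 (E(a) = -13*19/7 - 4*(-18) = -247/7 + 72 = 257/7)
T = -441312 (T = 399*(-1106) - 18 = -441294 - 18 = -441312)
(-2907018 + E(1981))*(T - 4492731) = (-2907018 + 257/7)*(-441312 - 4492731) = -20348869/7*(-4934043) = 100402194647367/7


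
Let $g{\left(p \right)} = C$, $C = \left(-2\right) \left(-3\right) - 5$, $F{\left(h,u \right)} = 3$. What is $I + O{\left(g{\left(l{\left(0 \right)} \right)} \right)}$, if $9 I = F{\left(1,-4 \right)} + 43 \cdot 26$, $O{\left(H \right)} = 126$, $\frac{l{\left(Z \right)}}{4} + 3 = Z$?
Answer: $\frac{2255}{9} \approx 250.56$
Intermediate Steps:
$l{\left(Z \right)} = -12 + 4 Z$
$C = 1$ ($C = 6 - 5 = 1$)
$g{\left(p \right)} = 1$
$I = \frac{1121}{9}$ ($I = \frac{3 + 43 \cdot 26}{9} = \frac{3 + 1118}{9} = \frac{1}{9} \cdot 1121 = \frac{1121}{9} \approx 124.56$)
$I + O{\left(g{\left(l{\left(0 \right)} \right)} \right)} = \frac{1121}{9} + 126 = \frac{2255}{9}$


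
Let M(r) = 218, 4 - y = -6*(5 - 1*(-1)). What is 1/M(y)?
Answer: 1/218 ≈ 0.0045872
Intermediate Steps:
y = 40 (y = 4 - (-6)*(5 - 1*(-1)) = 4 - (-6)*(5 + 1) = 4 - (-6)*6 = 4 - 1*(-36) = 4 + 36 = 40)
1/M(y) = 1/218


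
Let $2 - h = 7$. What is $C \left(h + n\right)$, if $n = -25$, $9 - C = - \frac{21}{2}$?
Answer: $-585$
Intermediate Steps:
$C = \frac{39}{2}$ ($C = 9 - - \frac{21}{2} = 9 + \frac{21}{2} = \frac{39}{2} \approx 19.5$)
$h = -5$ ($h = 2 - 7 = -5$)
$C \left(h + n\right) = \frac{39 \left(-5 - 25\right)}{2} = \frac{39}{2} \left(-30\right) = -585$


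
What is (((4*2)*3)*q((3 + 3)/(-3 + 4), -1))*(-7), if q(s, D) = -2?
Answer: 336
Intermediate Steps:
(((4*2)*3)*q((3 + 3)/(-3 + 4), -1))*(-7) = (((4*2)*3)*(-2))*(-7) = ((8*3)*(-2))*(-7) = (24*(-2))*(-7) = -48*(-7) = 336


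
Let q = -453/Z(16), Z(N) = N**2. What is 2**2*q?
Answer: -453/64 ≈ -7.0781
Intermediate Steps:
q = -453/256 (q = -453/(16**2) = -453/256 ≈ -1.7695)
2**2*q = 2**2*(-453/256) = 4*(-453/256) = -453/64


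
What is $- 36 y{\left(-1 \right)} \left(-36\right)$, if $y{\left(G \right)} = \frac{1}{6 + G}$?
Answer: $\frac{1296}{5} \approx 259.2$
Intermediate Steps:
$- 36 y{\left(-1 \right)} \left(-36\right) = - \frac{36}{6 - 1} \left(-36\right) = - \frac{36}{5} \left(-36\right) = \left(-36\right) \frac{1}{5} \left(-36\right) = \left(- \frac{36}{5}\right) \left(-36\right) = \frac{1296}{5}$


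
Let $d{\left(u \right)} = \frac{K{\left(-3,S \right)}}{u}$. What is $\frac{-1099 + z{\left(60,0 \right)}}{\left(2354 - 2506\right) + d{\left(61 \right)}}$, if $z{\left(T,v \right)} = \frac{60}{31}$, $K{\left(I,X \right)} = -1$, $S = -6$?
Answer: $\frac{2074549}{287463} \approx 7.2168$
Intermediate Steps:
$d{\left(u \right)} = - \frac{1}{u}$
$z{\left(T,v \right)} = \frac{60}{31}$ ($z{\left(T,v \right)} = 60 \cdot \frac{1}{31} = \frac{60}{31}$)
$\frac{-1099 + z{\left(60,0 \right)}}{\left(2354 - 2506\right) + d{\left(61 \right)}} = \frac{-1099 + \frac{60}{31}}{\left(2354 - 2506\right) - \frac{1}{61}} = - \frac{34009}{31 \left(\left(2354 - 2506\right) - \frac{1}{61}\right)} = - \frac{34009}{31 \left(-152 - \frac{1}{61}\right)} = - \frac{34009}{31 \left(- \frac{9273}{61}\right)} = \left(- \frac{34009}{31}\right) \left(- \frac{61}{9273}\right) = \frac{2074549}{287463}$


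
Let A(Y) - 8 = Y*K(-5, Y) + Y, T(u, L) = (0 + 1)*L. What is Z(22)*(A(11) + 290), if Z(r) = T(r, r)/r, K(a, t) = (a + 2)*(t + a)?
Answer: 111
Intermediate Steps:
T(u, L) = L (T(u, L) = 1*L = L)
K(a, t) = (2 + a)*(a + t)
A(Y) = 8 + Y + Y*(15 - 3*Y) (A(Y) = 8 + (Y*((-5)² + 2*(-5) + 2*Y - 5*Y) + Y) = 8 + (Y*(25 - 10 + 2*Y - 5*Y) + Y) = 8 + (Y*(15 - 3*Y) + Y) = 8 + (Y + Y*(15 - 3*Y)) = 8 + Y + Y*(15 - 3*Y))
Z(r) = 1 (Z(r) = r/r = 1)
Z(22)*(A(11) + 290) = 1*((8 + 11 - 3*11*(-5 + 11)) + 290) = 1*((8 + 11 - 3*11*6) + 290) = 1*((8 + 11 - 198) + 290) = 1*(-179 + 290) = 1*111 = 111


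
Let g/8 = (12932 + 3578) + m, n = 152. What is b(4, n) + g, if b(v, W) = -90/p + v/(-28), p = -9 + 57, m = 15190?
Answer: 14201487/56 ≈ 2.5360e+5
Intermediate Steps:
p = 48
b(v, W) = -15/8 - v/28 (b(v, W) = -90/48 + v/(-28) = -90*1/48 + v*(-1/28) = -15/8 - v/28)
g = 253600 (g = 8*((12932 + 3578) + 15190) = 8*(16510 + 15190) = 8*31700 = 253600)
b(4, n) + g = (-15/8 - 1/28*4) + 253600 = (-15/8 - ⅐) + 253600 = -113/56 + 253600 = 14201487/56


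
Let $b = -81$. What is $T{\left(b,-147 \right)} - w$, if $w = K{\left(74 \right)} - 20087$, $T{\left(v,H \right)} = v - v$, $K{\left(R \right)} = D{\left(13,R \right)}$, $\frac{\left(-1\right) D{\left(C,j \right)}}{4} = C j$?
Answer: $23935$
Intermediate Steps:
$D{\left(C,j \right)} = - 4 C j$
$K{\left(R \right)} = - 52 R$ ($K{\left(R \right)} = \left(-4\right) 13 R = - 52 R$)
$T{\left(v,H \right)} = 0$
$w = -23935$ ($w = \left(-52\right) 74 - 20087 = -3848 - 20087 = -23935$)
$T{\left(b,-147 \right)} - w = 0 - -23935 = 0 + 23935 = 23935$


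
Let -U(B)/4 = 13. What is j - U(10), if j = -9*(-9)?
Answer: 133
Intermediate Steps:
j = 81
U(B) = -52 (U(B) = -4*13 = -52)
j - U(10) = 81 - 1*(-52) = 81 + 52 = 133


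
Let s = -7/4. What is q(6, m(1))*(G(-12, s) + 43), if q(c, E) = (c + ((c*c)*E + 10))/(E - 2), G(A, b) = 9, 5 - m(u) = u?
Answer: 4160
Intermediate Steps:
s = -7/4 (s = -7*¼ = -7/4 ≈ -1.7500)
m(u) = 5 - u
q(c, E) = (10 + c + E*c²)/(-2 + E) (q(c, E) = (c + (c²*E + 10))/(-2 + E) = (c + (E*c² + 10))/(-2 + E) = (c + (10 + E*c²))/(-2 + E) = (10 + c + E*c²)/(-2 + E))
q(6, m(1))*(G(-12, s) + 43) = ((10 + 6 + (5 - 1*1)*6²)/(-2 + (5 - 1*1)))*(9 + 43) = ((10 + 6 + (5 - 1)*36)/(-2 + (5 - 1)))*52 = ((10 + 6 + 4*36)/(-2 + 4))*52 = ((10 + 6 + 144)/2)*52 = ((½)*160)*52 = 80*52 = 4160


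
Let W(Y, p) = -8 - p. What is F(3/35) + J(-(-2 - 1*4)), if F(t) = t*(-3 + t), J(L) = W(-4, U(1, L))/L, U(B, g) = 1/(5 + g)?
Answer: -129221/80850 ≈ -1.5983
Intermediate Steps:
J(L) = (-8 - 1/(5 + L))/L
F(3/35) + J(-(-2 - 1*4)) = (3/35)*(-3 + 3/35) + (-41 - (-8)*(-2 - 1*4))/(((-(-2 - 1*4)))*(5 - (-2 - 1*4))) = (3*(1/35))*(-3 + 3*(1/35)) + (-41 - (-8)*(-2 - 4))/(((-(-2 - 4)))*(5 - (-2 - 4))) = 3*(-3 + 3/35)/35 + (-41 - (-8)*(-6))/(((-1*(-6)))*(5 - 1*(-6))) = (3/35)*(-102/35) + (-41 - 8*6)/(6*(5 + 6)) = -306/1225 + (⅙)*(-41 - 48)/11 = -306/1225 + (⅙)*(1/11)*(-89) = -306/1225 - 89/66 = -129221/80850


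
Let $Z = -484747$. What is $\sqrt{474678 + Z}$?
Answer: $i \sqrt{10069} \approx 100.34 i$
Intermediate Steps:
$\sqrt{474678 + Z} = \sqrt{474678 - 484747} = \sqrt{-10069} = i \sqrt{10069}$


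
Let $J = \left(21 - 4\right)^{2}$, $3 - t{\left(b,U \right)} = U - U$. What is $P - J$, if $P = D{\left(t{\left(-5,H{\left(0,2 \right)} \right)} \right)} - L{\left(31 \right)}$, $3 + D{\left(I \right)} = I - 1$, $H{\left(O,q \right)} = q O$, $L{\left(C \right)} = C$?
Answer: $-321$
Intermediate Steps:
$H{\left(O,q \right)} = O q$
$t{\left(b,U \right)} = 3$ ($t{\left(b,U \right)} = 3 - \left(U - U\right) = 3 - 0 = 3 + 0 = 3$)
$D{\left(I \right)} = -4 + I$ ($D{\left(I \right)} = -3 + \left(I - 1\right) = -3 + \left(-1 + I\right) = -4 + I$)
$J = 289$ ($J = 17^{2} = 289$)
$P = -32$ ($P = \left(-4 + 3\right) - 31 = -1 - 31 = -32$)
$P - J = -32 - 289 = -321$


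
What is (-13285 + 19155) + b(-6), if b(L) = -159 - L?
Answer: 5717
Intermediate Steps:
(-13285 + 19155) + b(-6) = (-13285 + 19155) + (-159 - 1*(-6)) = 5870 + (-159 + 6) = 5870 - 153 = 5717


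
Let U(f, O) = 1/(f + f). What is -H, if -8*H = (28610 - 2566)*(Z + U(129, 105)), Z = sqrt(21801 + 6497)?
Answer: 6511/516 + 6511*sqrt(28298)/2 ≈ 5.4765e+5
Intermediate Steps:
U(f, O) = 1/(2*f)
Z = sqrt(28298) ≈ 168.22
H = -6511/516 - 6511*sqrt(28298)/2 (H = -(28610 - 2566)*(sqrt(28298) + (1/2)/129)/8 = -6511*(sqrt(28298) + (1/2)*(1/129))/2 = -6511*(sqrt(28298) + 1/258)/2 = -6511*(1/258 + sqrt(28298))/2 = -(13022/129 + 26044*sqrt(28298))/8 = -6511/516 - 6511*sqrt(28298)/2 ≈ -5.4765e+5)
-H = -(-6511/516 - 6511*sqrt(28298)/2) = 6511/516 + 6511*sqrt(28298)/2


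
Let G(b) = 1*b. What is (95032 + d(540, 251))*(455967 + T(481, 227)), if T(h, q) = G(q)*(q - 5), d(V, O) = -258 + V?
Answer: 48263292354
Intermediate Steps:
G(b) = b
T(h, q) = q*(-5 + q) (T(h, q) = q*(q - 5) = q*(-5 + q))
(95032 + d(540, 251))*(455967 + T(481, 227)) = (95032 + (-258 + 540))*(455967 + 227*(-5 + 227)) = (95032 + 282)*(455967 + 227*222) = 95314*(455967 + 50394) = 95314*506361 = 48263292354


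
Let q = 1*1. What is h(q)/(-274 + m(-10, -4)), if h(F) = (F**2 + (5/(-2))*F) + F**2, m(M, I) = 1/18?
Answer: 9/4931 ≈ 0.0018252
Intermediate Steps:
m(M, I) = 1/18
q = 1
h(F) = 2*F**2 - 5*F/2 (h(F) = (F**2 + (5*(-1/2))*F) + F**2 = (F**2 - 5*F/2) + F**2 = 2*F**2 - 5*F/2)
h(q)/(-274 + m(-10, -4)) = ((1/2)*1*(-5 + 4*1))/(-274 + 1/18) = ((1/2)*1*(-5 + 4))/(-4931/18) = ((1/2)*1*(-1))*(-18/4931) = -1/2*(-18/4931) = 9/4931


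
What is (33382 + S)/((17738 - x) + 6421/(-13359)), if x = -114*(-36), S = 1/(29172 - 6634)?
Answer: 10050824223603/4104850109530 ≈ 2.4485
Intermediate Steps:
S = 1/22538 ≈ 4.4369e-5
x = 4104
(33382 + S)/((17738 - x) + 6421/(-13359)) = (33382 + 1/22538)/((17738 - 1*4104) + 6421/(-13359)) = 752363517/(22538*((17738 - 4104) + 6421*(-1/13359))) = 752363517/(22538*(13634 - 6421/13359)) = 752363517/(22538*(182130185/13359)) = (752363517/22538)*(13359/182130185) = 10050824223603/4104850109530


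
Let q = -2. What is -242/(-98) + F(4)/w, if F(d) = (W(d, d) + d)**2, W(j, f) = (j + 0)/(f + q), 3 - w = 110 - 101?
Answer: -173/49 ≈ -3.5306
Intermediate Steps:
w = -6 (w = 3 - (110 - 101) = 3 - 1*9 = 3 - 9 = -6)
W(j, f) = j/(-2 + f) (W(j, f) = (j + 0)/(f - 2) = j/(-2 + f))
F(d) = (d + d/(-2 + d))**2 (F(d) = (d/(-2 + d) + d)**2 = (d + d/(-2 + d))**2)
-242/(-98) + F(4)/w = -242/(-98) + (4 + 4/(-2 + 4))**2/(-6) = -242*(-1/98) + (4 + 4/2)**2*(-1/6) = 121/49 + (4 + 4*(1/2))**2*(-1/6) = 121/49 + (4 + 2)**2*(-1/6) = 121/49 + 6**2*(-1/6) = 121/49 + 36*(-1/6) = 121/49 - 6 = -173/49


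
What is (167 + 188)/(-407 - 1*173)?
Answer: -71/116 ≈ -0.61207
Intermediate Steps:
(167 + 188)/(-407 - 1*173) = 355/(-407 - 173) = 355/(-580) = 355*(-1/580) = -71/116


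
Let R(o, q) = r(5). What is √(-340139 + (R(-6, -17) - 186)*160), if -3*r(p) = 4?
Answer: I*√3331011/3 ≈ 608.37*I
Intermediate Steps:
r(p) = -4/3 (r(p) = -⅓*4 = -4/3)
R(o, q) = -4/3
√(-340139 + (R(-6, -17) - 186)*160) = √(-340139 + (-4/3 - 186)*160) = √(-340139 - 562/3*160) = √(-340139 - 89920/3) = √(-1110337/3) = I*√3331011/3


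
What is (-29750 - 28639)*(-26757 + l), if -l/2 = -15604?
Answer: -259889439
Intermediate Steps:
l = 31208 (l = -2*(-15604) = 31208)
(-29750 - 28639)*(-26757 + l) = (-29750 - 28639)*(-26757 + 31208) = -58389*4451 = -259889439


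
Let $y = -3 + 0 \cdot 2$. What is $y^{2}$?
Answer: $9$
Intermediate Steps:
$y = -3$ ($y = -3 + 0 = -3$)
$y^{2} = \left(-3\right)^{2} = 9$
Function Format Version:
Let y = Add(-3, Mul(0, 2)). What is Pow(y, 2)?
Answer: 9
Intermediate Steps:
y = -3 (y = Add(-3, 0) = -3)
Pow(y, 2) = Pow(-3, 2) = 9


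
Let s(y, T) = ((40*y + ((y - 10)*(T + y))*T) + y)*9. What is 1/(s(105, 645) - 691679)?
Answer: 1/412953316 ≈ 2.4216e-9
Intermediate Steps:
s(y, T) = 369*y + 9*T*(-10 + y)*(T + y) (s(y, T) = ((40*y + ((-10 + y)*(T + y))*T) + y)*9 = ((40*y + T*(-10 + y)*(T + y)) + y)*9 = (41*y + T*(-10 + y)*(T + y))*9 = 369*y + 9*T*(-10 + y)*(T + y))
1/(s(105, 645) - 691679) = 1/((-90*645² + 369*105 - 90*645*105 + 9*645*105² + 9*105*645²) - 691679) = 1/((-90*416025 + 38745 - 6095250 + 9*645*11025 + 9*105*416025) - 691679) = 1/((-37442250 + 38745 - 6095250 + 64000125 + 393143625) - 691679) = 1/(413644995 - 691679) = 1/412953316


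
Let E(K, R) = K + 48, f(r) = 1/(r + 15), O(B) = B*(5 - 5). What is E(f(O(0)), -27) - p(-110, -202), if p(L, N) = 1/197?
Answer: 142022/2955 ≈ 48.062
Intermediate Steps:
O(B) = 0 (O(B) = B*0 = 0)
p(L, N) = 1/197
f(r) = 1/(15 + r)
E(K, R) = 48 + K
E(f(O(0)), -27) - p(-110, -202) = (48 + 1/(15 + 0)) - 1*1/197 = (48 + 1/15) - 1/197 = 721/15 - 1/197 = 142022/2955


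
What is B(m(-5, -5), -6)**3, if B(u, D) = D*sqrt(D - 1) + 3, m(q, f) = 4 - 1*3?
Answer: -2241 + 1350*I*sqrt(7) ≈ -2241.0 + 3571.8*I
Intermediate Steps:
m(q, f) = 1 (m(q, f) = 4 - 3 = 1)
B(u, D) = 3 + D*sqrt(-1 + D) (B(u, D) = D*sqrt(-1 + D) + 3 = 3 + D*sqrt(-1 + D))
B(m(-5, -5), -6)**3 = (3 - 6*sqrt(-1 - 6))**3 = (3 - 6*I*sqrt(7))**3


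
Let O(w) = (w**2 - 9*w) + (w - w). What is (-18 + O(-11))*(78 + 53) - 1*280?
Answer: 26182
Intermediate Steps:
O(w) = w**2 - 9*w (O(w) = (w**2 - 9*w) + 0 = w**2 - 9*w)
(-18 + O(-11))*(78 + 53) - 1*280 = (-18 - 11*(-9 - 11))*(78 + 53) - 1*280 = (-18 - 11*(-20))*131 - 280 = (-18 + 220)*131 - 280 = 202*131 - 280 = 26462 - 280 = 26182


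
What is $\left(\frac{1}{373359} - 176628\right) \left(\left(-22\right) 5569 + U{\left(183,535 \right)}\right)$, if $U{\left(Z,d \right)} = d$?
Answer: $\frac{2681416214971111}{124453} \approx 2.1546 \cdot 10^{10}$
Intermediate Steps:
$\left(\frac{1}{373359} - 176628\right) \left(\left(-22\right) 5569 + U{\left(183,535 \right)}\right) = \left(\frac{1}{373359} - 176628\right) \left(\left(-22\right) 5569 + 535\right) = \left(\frac{1}{373359} - 176628\right) \left(-122518 + 535\right) = \left(- \frac{65945653451}{373359}\right) \left(-121983\right) = \frac{2681416214971111}{124453}$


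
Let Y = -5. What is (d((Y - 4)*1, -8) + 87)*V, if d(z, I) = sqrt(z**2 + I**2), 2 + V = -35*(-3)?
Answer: 8961 + 103*sqrt(145) ≈ 10201.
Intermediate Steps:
V = 103 (V = -2 - 35*(-3) = -2 + 105 = 103)
d(z, I) = sqrt(I**2 + z**2)
(d((Y - 4)*1, -8) + 87)*V = (sqrt((-8)**2 + ((-5 - 4)*1)**2) + 87)*103 = (sqrt(64 + (-9*1)**2) + 87)*103 = (sqrt(64 + (-9)**2) + 87)*103 = (sqrt(64 + 81) + 87)*103 = (sqrt(145) + 87)*103 = (87 + sqrt(145))*103 = 8961 + 103*sqrt(145)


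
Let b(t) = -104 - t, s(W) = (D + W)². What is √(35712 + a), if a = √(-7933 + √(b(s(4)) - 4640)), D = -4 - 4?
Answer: √(35712 + √(-7933 + 2*I*√1190)) ≈ 188.98 + 0.236*I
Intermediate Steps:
D = -8
s(W) = (-8 + W)²
a = √(-7933 + 2*I*√1190) (a = √(-7933 + √((-104 - (-8 + 4)²) - 4640)) = √(-7933 + √((-104 - 1*(-4)²) - 4640)) = √(-7933 + √((-104 - 1*16) - 4640)) = √(-7933 + √((-104 - 16) - 4640)) = √(-7933 + √(-120 - 4640)) = √(-7933 + √(-4760)) = √(-7933 + 2*I*√1190) ≈ 0.3873 + 89.068*I)
√(35712 + a) = √(35712 + √(-7933 + 2*I*√1190))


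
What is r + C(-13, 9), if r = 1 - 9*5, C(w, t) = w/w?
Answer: -43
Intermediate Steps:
C(w, t) = 1
r = -44 (r = 1 - 45 = -44)
r + C(-13, 9) = -44 + 1 = -43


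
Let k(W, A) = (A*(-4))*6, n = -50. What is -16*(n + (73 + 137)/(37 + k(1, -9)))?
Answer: 199040/253 ≈ 786.72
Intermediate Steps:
k(W, A) = -24*A (k(W, A) = -4*A*6 = -24*A)
-16*(n + (73 + 137)/(37 + k(1, -9))) = -16*(-50 + (73 + 137)/(37 - 24*(-9))) = -16*(-50 + 210/(37 + 216)) = -16*(-50 + 210/253) = -16*(-12440/253) = 199040/253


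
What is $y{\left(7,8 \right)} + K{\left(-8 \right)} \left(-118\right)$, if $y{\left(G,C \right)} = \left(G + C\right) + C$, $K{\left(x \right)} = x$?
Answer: $967$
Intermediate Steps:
$y{\left(G,C \right)} = G + 2 C$ ($y{\left(G,C \right)} = \left(C + G\right) + C = G + 2 C$)
$y{\left(7,8 \right)} + K{\left(-8 \right)} \left(-118\right) = \left(7 + 2 \cdot 8\right) - -944 = \left(7 + 16\right) + 944 = 23 + 944 = 967$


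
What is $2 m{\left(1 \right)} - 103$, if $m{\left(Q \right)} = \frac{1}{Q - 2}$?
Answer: $-105$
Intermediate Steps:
$m{\left(Q \right)} = \frac{1}{-2 + Q}$
$2 m{\left(1 \right)} - 103 = \frac{2}{-2 + 1} - 103 = \frac{2}{-1} - 103 = 2 \left(-1\right) - 103 = -2 - 103 = -105$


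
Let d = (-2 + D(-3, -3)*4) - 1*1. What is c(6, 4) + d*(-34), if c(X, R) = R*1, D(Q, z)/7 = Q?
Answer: 2962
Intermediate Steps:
D(Q, z) = 7*Q
c(X, R) = R
d = -87 (d = (-2 + (7*(-3))*4) - 1*1 = (-2 - 21*4) - 1 = (-2 - 84) - 1 = -86 - 1 = -87)
c(6, 4) + d*(-34) = 4 - 87*(-34) = 4 + 2958 = 2962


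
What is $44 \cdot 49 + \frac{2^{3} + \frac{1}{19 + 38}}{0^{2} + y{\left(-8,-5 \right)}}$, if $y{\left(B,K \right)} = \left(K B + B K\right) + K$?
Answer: $\frac{9217357}{4275} \approx 2156.1$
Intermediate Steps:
$y{\left(B,K \right)} = K + 2 B K$ ($y{\left(B,K \right)} = \left(B K + B K\right) + K = 2 B K + K = K + 2 B K$)
$44 \cdot 49 + \frac{2^{3} + \frac{1}{19 + 38}}{0^{2} + y{\left(-8,-5 \right)}} = 44 \cdot 49 + \frac{2^{3} + \frac{1}{19 + 38}}{0^{2} - 5 \left(1 + 2 \left(-8\right)\right)} = 2156 + \frac{8 + \frac{1}{57}}{0 - 5 \left(1 - 16\right)} = 2156 + \frac{8 + \frac{1}{57}}{0 - -75} = 2156 + \frac{457}{57 \left(0 + 75\right)} = 2156 + \frac{457}{57 \cdot 75} = 2156 + \frac{457}{57} \cdot \frac{1}{75} = 2156 + \frac{457}{4275} = \frac{9217357}{4275}$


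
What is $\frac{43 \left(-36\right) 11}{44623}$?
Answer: $- \frac{17028}{44623} \approx -0.3816$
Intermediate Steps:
$\frac{43 \left(-36\right) 11}{44623} = \left(-1548\right) 11 \cdot \frac{1}{44623} = \left(-17028\right) \frac{1}{44623} = - \frac{17028}{44623}$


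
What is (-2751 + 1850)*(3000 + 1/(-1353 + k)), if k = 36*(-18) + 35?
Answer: -5314097099/1966 ≈ -2.7030e+6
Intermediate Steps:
k = -613 (k = -648 + 35 = -613)
(-2751 + 1850)*(3000 + 1/(-1353 + k)) = (-2751 + 1850)*(3000 + 1/(-1353 - 613)) = -901*(3000 + 1/(-1966)) = -901*(3000 - 1/1966) = -901*5897999/1966 = -5314097099/1966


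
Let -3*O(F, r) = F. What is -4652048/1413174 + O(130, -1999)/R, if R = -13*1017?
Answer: -2363211118/718598979 ≈ -3.2886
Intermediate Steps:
O(F, r) = -F/3
R = -13221
-4652048/1413174 + O(130, -1999)/R = -4652048/1413174 - ⅓*130/(-13221) = -4652048*1/1413174 - 130/3*(-1/13221) = -2326024/706587 + 10/3051 = -2363211118/718598979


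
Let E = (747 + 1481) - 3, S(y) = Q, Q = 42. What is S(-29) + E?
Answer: 2267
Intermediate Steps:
S(y) = 42
E = 2225 (E = 2228 - 3 = 2225)
S(-29) + E = 42 + 2225 = 2267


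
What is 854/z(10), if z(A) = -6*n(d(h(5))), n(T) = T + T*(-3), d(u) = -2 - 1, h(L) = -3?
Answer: -427/18 ≈ -23.722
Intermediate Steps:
d(u) = -3
n(T) = -2*T (n(T) = T - 3*T = -2*T)
z(A) = -36 (z(A) = -(-12)*(-3) = -6*6 = -36)
854/z(10) = 854/(-36) = 854*(-1/36) = -427/18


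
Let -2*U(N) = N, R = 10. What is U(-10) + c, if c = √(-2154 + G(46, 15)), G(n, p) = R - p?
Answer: 5 + I*√2159 ≈ 5.0 + 46.465*I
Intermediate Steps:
U(N) = -N/2
G(n, p) = 10 - p
c = I*√2159 (c = √(-2154 + (10 - 1*15)) = √(-2154 + (10 - 15)) = √(-2154 - 5) = √(-2159) = I*√2159 ≈ 46.465*I)
U(-10) + c = -½*(-10) + I*√2159 = 5 + I*√2159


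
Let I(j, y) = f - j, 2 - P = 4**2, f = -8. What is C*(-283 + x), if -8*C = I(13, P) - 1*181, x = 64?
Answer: -22119/4 ≈ -5529.8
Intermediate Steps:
P = -14 (P = 2 - 1*4**2 = 2 - 1*16 = 2 - 16 = -14)
I(j, y) = -8 - j
C = 101/4 (C = -((-8 - 1*13) - 1*181)/8 = -((-8 - 13) - 181)/8 = -(-21 - 181)/8 = -1/8*(-202) = 101/4 ≈ 25.250)
C*(-283 + x) = 101*(-283 + 64)/4 = (101/4)*(-219) = -22119/4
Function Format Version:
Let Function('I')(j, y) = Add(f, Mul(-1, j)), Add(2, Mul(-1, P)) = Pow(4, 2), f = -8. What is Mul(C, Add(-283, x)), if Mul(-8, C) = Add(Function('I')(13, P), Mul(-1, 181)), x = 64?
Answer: Rational(-22119, 4) ≈ -5529.8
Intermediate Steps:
P = -14 (P = Add(2, Mul(-1, Pow(4, 2))) = Add(2, Mul(-1, 16)) = Add(2, -16) = -14)
Function('I')(j, y) = Add(-8, Mul(-1, j))
C = Rational(101, 4) (C = Mul(Rational(-1, 8), Add(Add(-8, Mul(-1, 13)), Mul(-1, 181))) = Mul(Rational(-1, 8), Add(Add(-8, -13), -181)) = Mul(Rational(-1, 8), Add(-21, -181)) = Mul(Rational(-1, 8), -202) = Rational(101, 4) ≈ 25.250)
Mul(C, Add(-283, x)) = Mul(Rational(101, 4), Add(-283, 64)) = Mul(Rational(101, 4), -219) = Rational(-22119, 4)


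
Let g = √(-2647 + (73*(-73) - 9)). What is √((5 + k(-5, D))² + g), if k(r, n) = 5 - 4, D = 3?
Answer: √(36 + I*√7985) ≈ 8.1344 + 5.4926*I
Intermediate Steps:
k(r, n) = 1
g = I*√7985 (g = √(-2647 + (-5329 - 9)) = √(-2647 - 5338) = √(-7985) = I*√7985 ≈ 89.359*I)
√((5 + k(-5, D))² + g) = √((5 + 1)² + I*√7985) = √(6² + I*√7985) = √(36 + I*√7985)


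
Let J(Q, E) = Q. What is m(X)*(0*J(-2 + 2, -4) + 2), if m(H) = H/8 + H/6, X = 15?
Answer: 35/4 ≈ 8.7500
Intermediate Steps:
m(H) = 7*H/24 (m(H) = H*(⅛) + H*(⅙) = H/8 + H/6 = 7*H/24)
m(X)*(0*J(-2 + 2, -4) + 2) = ((7/24)*15)*(0*(-2 + 2) + 2) = 35*(0*0 + 2)/8 = 35*(0 + 2)/8 = (35/8)*2 = 35/4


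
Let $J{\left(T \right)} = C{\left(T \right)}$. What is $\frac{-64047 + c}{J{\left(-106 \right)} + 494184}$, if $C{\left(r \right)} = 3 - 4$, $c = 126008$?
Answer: $\frac{61961}{494183} \approx 0.12538$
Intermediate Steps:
$C{\left(r \right)} = -1$
$J{\left(T \right)} = -1$
$\frac{-64047 + c}{J{\left(-106 \right)} + 494184} = \frac{-64047 + 126008}{-1 + 494184} = \frac{61961}{494183}$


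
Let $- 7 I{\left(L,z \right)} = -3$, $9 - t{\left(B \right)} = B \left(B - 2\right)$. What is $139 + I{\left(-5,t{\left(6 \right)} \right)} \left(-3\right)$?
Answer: $\frac{964}{7} \approx 137.71$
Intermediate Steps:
$t{\left(B \right)} = 9 - B \left(-2 + B\right)$ ($t{\left(B \right)} = 9 - B \left(B - 2\right) = 9 - B \left(-2 + B\right)$)
$I{\left(L,z \right)} = \frac{3}{7}$ ($I{\left(L,z \right)} = \left(- \frac{1}{7}\right) \left(-3\right) = \frac{3}{7}$)
$139 + I{\left(-5,t{\left(6 \right)} \right)} \left(-3\right) = 139 + \frac{3}{7} \left(-3\right) = 139 - \frac{9}{7} = \frac{964}{7}$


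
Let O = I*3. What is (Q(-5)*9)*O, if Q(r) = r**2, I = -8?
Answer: -5400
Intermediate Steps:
O = -24 (O = -8*3 = -24)
(Q(-5)*9)*O = ((-5)**2*9)*(-24) = (25*9)*(-24) = 225*(-24) = -5400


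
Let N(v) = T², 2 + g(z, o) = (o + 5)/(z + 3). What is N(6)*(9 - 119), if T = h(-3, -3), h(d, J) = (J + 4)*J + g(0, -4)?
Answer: -21560/9 ≈ -2395.6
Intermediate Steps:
g(z, o) = -2 + (5 + o)/(3 + z) (g(z, o) = -2 + (o + 5)/(z + 3) = -2 + (5 + o)/(3 + z))
h(d, J) = -5/3 + J*(4 + J) (h(d, J) = (J + 4)*J + (-1 - 4 - 2*0)/(3 + 0) = (4 + J)*J + (-1 - 4 + 0)/3 = J*(4 + J) + (⅓)*(-5) = J*(4 + J) - 5/3 = -5/3 + J*(4 + J))
T = -14/3 (T = -5/3 + (-3)² + 4*(-3) = -5/3 + 9 - 12 = -14/3 ≈ -4.6667)
N(v) = 196/9 (N(v) = (-14/3)² = 196/9)
N(6)*(9 - 119) = 196*(9 - 119)/9 = (196/9)*(-110) = -21560/9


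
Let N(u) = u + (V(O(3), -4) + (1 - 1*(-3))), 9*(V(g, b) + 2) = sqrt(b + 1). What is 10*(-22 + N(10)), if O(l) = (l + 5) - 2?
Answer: -100 + 10*I*sqrt(3)/9 ≈ -100.0 + 1.9245*I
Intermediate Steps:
O(l) = 3 + l (O(l) = (5 + l) - 2 = 3 + l)
V(g, b) = -2 + sqrt(1 + b)/9 (V(g, b) = -2 + sqrt(b + 1)/9 = -2 + sqrt(1 + b)/9)
N(u) = 2 + u + I*sqrt(3)/9 (N(u) = u + ((-2 + sqrt(1 - 4)/9) + (1 - 1*(-3))) = u + ((-2 + sqrt(-3)/9) + (1 + 3)) = u + ((-2 + (I*sqrt(3))/9) + 4) = u + ((-2 + I*sqrt(3)/9) + 4) = u + (2 + I*sqrt(3)/9) = 2 + u + I*sqrt(3)/9)
10*(-22 + N(10)) = 10*(-22 + (2 + 10 + I*sqrt(3)/9)) = 10*(-22 + (12 + I*sqrt(3)/9)) = 10*(-10 + I*sqrt(3)/9) = -100 + 10*I*sqrt(3)/9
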